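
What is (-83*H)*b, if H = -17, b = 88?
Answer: 124168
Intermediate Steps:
(-83*H)*b = -83*(-17)*88 = 1411*88 = 124168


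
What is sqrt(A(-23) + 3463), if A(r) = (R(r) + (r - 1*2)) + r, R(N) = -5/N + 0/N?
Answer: 5*sqrt(72266)/23 ≈ 58.440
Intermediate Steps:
R(N) = -5/N (R(N) = -5/N + 0 = -5/N)
A(r) = -2 - 5/r + 2*r (A(r) = (-5/r + (r - 1*2)) + r = (-5/r + (r - 2)) + r = (-5/r + (-2 + r)) + r = (-2 + r - 5/r) + r = -2 - 5/r + 2*r)
sqrt(A(-23) + 3463) = sqrt((-2 - 5/(-23) + 2*(-23)) + 3463) = sqrt((-2 - 5*(-1/23) - 46) + 3463) = sqrt((-2 + 5/23 - 46) + 3463) = sqrt(-1099/23 + 3463) = sqrt(78550/23) = 5*sqrt(72266)/23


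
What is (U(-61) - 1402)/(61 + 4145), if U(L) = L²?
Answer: 773/1402 ≈ 0.55136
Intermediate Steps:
(U(-61) - 1402)/(61 + 4145) = ((-61)² - 1402)/(61 + 4145) = (3721 - 1402)/4206 = 2319*(1/4206) = 773/1402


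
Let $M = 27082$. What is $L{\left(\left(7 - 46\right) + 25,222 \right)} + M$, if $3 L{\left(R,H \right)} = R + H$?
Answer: $\frac{81454}{3} \approx 27151.0$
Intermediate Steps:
$L{\left(R,H \right)} = \frac{H}{3} + \frac{R}{3}$ ($L{\left(R,H \right)} = \frac{R + H}{3} = \frac{H + R}{3} = \frac{H}{3} + \frac{R}{3}$)
$L{\left(\left(7 - 46\right) + 25,222 \right)} + M = \left(\frac{1}{3} \cdot 222 + \frac{\left(7 - 46\right) + 25}{3}\right) + 27082 = \left(74 + \frac{-39 + 25}{3}\right) + 27082 = \left(74 + \frac{1}{3} \left(-14\right)\right) + 27082 = \left(74 - \frac{14}{3}\right) + 27082 = \frac{208}{3} + 27082 = \frac{81454}{3}$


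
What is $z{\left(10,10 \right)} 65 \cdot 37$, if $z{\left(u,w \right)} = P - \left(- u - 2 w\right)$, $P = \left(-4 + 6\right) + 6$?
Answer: $91390$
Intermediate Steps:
$P = 8$ ($P = 2 + 6 = 8$)
$z{\left(u,w \right)} = 8 + u + 2 w$ ($z{\left(u,w \right)} = 8 - \left(- u - 2 w\right) = 8 + \left(u + 2 w\right) = 8 + u + 2 w$)
$z{\left(10,10 \right)} 65 \cdot 37 = \left(8 + 10 + 2 \cdot 10\right) 65 \cdot 37 = \left(8 + 10 + 20\right) 65 \cdot 37 = 38 \cdot 65 \cdot 37 = 2470 \cdot 37 = 91390$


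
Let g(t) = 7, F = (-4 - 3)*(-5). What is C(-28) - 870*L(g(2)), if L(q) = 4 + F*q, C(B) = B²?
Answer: -215846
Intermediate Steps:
F = 35 (F = -7*(-5) = 35)
L(q) = 4 + 35*q
C(-28) - 870*L(g(2)) = (-28)² - 870*(4 + 35*7) = 784 - 870*(4 + 245) = 784 - 870*249 = 784 - 216630 = -215846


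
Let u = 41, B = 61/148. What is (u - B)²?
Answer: 36084049/21904 ≈ 1647.4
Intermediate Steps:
B = 61/148 (B = 61*(1/148) = 61/148 ≈ 0.41216)
(u - B)² = (41 - 1*61/148)² = (41 - 61/148)² = (6007/148)² = 36084049/21904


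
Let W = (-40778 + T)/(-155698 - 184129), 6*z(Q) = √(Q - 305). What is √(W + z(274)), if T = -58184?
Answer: √(1210678544664 + 692894339574*I*√31)/2038962 ≈ 0.79492 + 0.58368*I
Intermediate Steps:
z(Q) = √(-305 + Q)/6 (z(Q) = √(Q - 305)/6 = √(-305 + Q)/6)
W = 98962/339827 (W = (-40778 - 58184)/(-155698 - 184129) = -98962/(-339827) = -98962*(-1/339827) = 98962/339827 ≈ 0.29121)
√(W + z(274)) = √(98962/339827 + √(-305 + 274)/6) = √(98962/339827 + √(-31)/6) = √(98962/339827 + (I*√31)/6) = √(98962/339827 + I*√31/6)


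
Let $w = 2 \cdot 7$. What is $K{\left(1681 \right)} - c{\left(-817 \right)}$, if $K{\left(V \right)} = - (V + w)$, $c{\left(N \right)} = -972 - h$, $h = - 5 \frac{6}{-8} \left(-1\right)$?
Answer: $- \frac{2907}{4} \approx -726.75$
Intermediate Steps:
$h = - \frac{15}{4}$ ($h = - 5 \cdot 6 \left(- \frac{1}{8}\right) \left(-1\right) = \left(-5\right) \left(- \frac{3}{4}\right) \left(-1\right) = \frac{15}{4} \left(-1\right) = - \frac{15}{4} \approx -3.75$)
$w = 14$
$c{\left(N \right)} = - \frac{3873}{4}$ ($c{\left(N \right)} = -972 - - \frac{15}{4} = -972 + \frac{15}{4} = - \frac{3873}{4}$)
$K{\left(V \right)} = -14 - V$ ($K{\left(V \right)} = - (V + 14) = - (14 + V) = -14 - V$)
$K{\left(1681 \right)} - c{\left(-817 \right)} = \left(-14 - 1681\right) - - \frac{3873}{4} = \left(-14 - 1681\right) + \frac{3873}{4} = -1695 + \frac{3873}{4} = - \frac{2907}{4}$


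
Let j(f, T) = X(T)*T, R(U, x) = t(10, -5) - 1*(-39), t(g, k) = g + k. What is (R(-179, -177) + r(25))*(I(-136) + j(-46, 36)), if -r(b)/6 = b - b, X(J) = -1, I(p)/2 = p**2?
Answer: 1626064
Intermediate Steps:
I(p) = 2*p**2
R(U, x) = 44 (R(U, x) = (10 - 5) - 1*(-39) = 5 + 39 = 44)
j(f, T) = -T
r(b) = 0 (r(b) = -6*(b - b) = -6*0 = 0)
(R(-179, -177) + r(25))*(I(-136) + j(-46, 36)) = (44 + 0)*(2*(-136)**2 - 1*36) = 44*(2*18496 - 36) = 44*(36992 - 36) = 44*36956 = 1626064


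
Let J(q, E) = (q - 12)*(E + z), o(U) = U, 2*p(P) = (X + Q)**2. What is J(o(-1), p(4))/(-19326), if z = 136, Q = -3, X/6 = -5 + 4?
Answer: 4589/38652 ≈ 0.11873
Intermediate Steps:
X = -6 (X = 6*(-5 + 4) = 6*(-1) = -6)
p(P) = 81/2 (p(P) = (-6 - 3)**2/2 = (1/2)*(-9)**2 = (1/2)*81 = 81/2)
J(q, E) = (-12 + q)*(136 + E) (J(q, E) = (q - 12)*(E + 136) = (-12 + q)*(136 + E))
J(o(-1), p(4))/(-19326) = (-1632 - 12*81/2 + 136*(-1) + (81/2)*(-1))/(-19326) = (-1632 - 486 - 136 - 81/2)*(-1/19326) = -4589/2*(-1/19326) = 4589/38652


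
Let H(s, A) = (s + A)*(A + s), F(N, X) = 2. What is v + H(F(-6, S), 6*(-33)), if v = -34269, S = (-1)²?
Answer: 4147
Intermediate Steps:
S = 1
H(s, A) = (A + s)² (H(s, A) = (A + s)*(A + s) = (A + s)²)
v + H(F(-6, S), 6*(-33)) = -34269 + (6*(-33) + 2)² = -34269 + (-198 + 2)² = -34269 + (-196)² = -34269 + 38416 = 4147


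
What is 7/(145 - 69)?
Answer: 7/76 ≈ 0.092105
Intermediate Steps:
7/(145 - 69) = 7/76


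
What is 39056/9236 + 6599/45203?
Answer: 456599183/104373727 ≈ 4.3747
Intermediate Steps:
39056/9236 + 6599/45203 = 39056*(1/9236) + 6599*(1/45203) = 9764/2309 + 6599/45203 = 456599183/104373727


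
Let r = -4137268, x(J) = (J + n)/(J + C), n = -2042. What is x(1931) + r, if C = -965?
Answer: -1332200333/322 ≈ -4.1373e+6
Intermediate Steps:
x(J) = (-2042 + J)/(-965 + J) (x(J) = (J - 2042)/(J - 965) = (-2042 + J)/(-965 + J))
x(1931) + r = (-2042 + 1931)/(-965 + 1931) - 4137268 = -111/966 - 4137268 = (1/966)*(-111) - 4137268 = -37/322 - 4137268 = -1332200333/322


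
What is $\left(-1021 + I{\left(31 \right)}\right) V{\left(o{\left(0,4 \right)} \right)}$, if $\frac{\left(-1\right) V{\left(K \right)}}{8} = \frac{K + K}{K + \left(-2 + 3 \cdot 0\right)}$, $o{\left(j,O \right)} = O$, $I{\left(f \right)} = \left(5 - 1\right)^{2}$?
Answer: $32160$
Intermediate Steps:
$I{\left(f \right)} = 16$ ($I{\left(f \right)} = \left(5 - 1\right)^{2} = 4^{2} = 16$)
$V{\left(K \right)} = - \frac{16 K}{-2 + K}$ ($V{\left(K \right)} = - 8 \frac{K + K}{K + \left(-2 + 3 \cdot 0\right)} = - 8 \frac{2 K}{K + \left(-2 + 0\right)} = - 8 \frac{2 K}{K - 2} = - 8 \frac{2 K}{-2 + K} = - \frac{16 K}{-2 + K}$)
$\left(-1021 + I{\left(31 \right)}\right) V{\left(o{\left(0,4 \right)} \right)} = \left(-1021 + 16\right) \left(\left(-16\right) 4 \frac{1}{-2 + 4}\right) = - 1005 \left(\left(-16\right) 4 \cdot \frac{1}{2}\right) = \left(-1005\right) \left(-32\right) = 32160$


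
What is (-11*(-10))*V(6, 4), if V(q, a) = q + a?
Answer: 1100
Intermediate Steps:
V(q, a) = a + q
(-11*(-10))*V(6, 4) = (-11*(-10))*(4 + 6) = 110*10 = 1100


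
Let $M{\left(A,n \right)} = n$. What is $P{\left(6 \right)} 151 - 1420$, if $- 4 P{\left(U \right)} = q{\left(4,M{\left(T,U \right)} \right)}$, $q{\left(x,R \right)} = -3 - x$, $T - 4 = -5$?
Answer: $- \frac{4623}{4} \approx -1155.8$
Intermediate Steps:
$T = -1$ ($T = 4 - 5 = -1$)
$P{\left(U \right)} = \frac{7}{4}$ ($P{\left(U \right)} = - \frac{-3 - 4}{4} = \left(- \frac{1}{4}\right) \left(-7\right) = \frac{7}{4}$)
$P{\left(6 \right)} 151 - 1420 = \frac{7}{4} \cdot 151 - 1420 = \frac{1057}{4} - 1420 = - \frac{4623}{4}$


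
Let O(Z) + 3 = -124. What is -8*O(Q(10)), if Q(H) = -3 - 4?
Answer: 1016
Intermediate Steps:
Q(H) = -7
O(Z) = -127 (O(Z) = -3 - 124 = -127)
-8*O(Q(10)) = -8*(-127) = 1016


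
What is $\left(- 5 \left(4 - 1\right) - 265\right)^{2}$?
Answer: $78400$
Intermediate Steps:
$\left(- 5 \left(4 - 1\right) - 265\right)^{2} = \left(\left(-5\right) 3 - 265\right)^{2} = \left(-15 - 265\right)^{2} = \left(-280\right)^{2} = 78400$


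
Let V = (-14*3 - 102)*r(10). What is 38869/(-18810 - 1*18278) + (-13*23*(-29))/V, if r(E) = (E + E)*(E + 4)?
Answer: -59024629/46730880 ≈ -1.2631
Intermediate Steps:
r(E) = 2*E*(4 + E) (r(E) = (2*E)*(4 + E) = 2*E*(4 + E))
V = -40320 (V = (-14*3 - 102)*(2*10*(4 + 10)) = (-42 - 102)*(2*10*14) = -144*280 = -40320)
38869/(-18810 - 1*18278) + (-13*23*(-29))/V = 38869/(-18810 - 1*18278) + (-13*23*(-29))/(-40320) = 38869/(-18810 - 18278) - 299*(-29)*(-1/40320) = 38869/(-37088) + 8671*(-1/40320) = 38869*(-1/37088) - 8671/40320 = -38869/37088 - 8671/40320 = -59024629/46730880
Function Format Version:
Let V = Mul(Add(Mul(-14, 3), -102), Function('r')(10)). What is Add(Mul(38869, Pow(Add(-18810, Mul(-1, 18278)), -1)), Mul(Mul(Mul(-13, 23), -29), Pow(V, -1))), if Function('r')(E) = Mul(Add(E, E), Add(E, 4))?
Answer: Rational(-59024629, 46730880) ≈ -1.2631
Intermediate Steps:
Function('r')(E) = Mul(2, E, Add(4, E)) (Function('r')(E) = Mul(Mul(2, E), Add(4, E)) = Mul(2, E, Add(4, E)))
V = -40320 (V = Mul(Add(Mul(-14, 3), -102), Mul(2, 10, Add(4, 10))) = Mul(Add(-42, -102), Mul(2, 10, 14)) = Mul(-144, 280) = -40320)
Add(Mul(38869, Pow(Add(-18810, Mul(-1, 18278)), -1)), Mul(Mul(Mul(-13, 23), -29), Pow(V, -1))) = Add(Mul(38869, Pow(Add(-18810, Mul(-1, 18278)), -1)), Mul(Mul(Mul(-13, 23), -29), Pow(-40320, -1))) = Add(Mul(38869, Pow(Add(-18810, -18278), -1)), Mul(Mul(-299, -29), Rational(-1, 40320))) = Add(Mul(38869, Pow(-37088, -1)), Mul(8671, Rational(-1, 40320))) = Add(Mul(38869, Rational(-1, 37088)), Rational(-8671, 40320)) = Add(Rational(-38869, 37088), Rational(-8671, 40320)) = Rational(-59024629, 46730880)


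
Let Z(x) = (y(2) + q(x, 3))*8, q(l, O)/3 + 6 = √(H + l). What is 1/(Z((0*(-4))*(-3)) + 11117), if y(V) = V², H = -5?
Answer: 2201/24222581 - 24*I*√5/121112905 ≈ 9.0866e-5 - 4.431e-7*I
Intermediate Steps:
q(l, O) = -18 + 3*√(-5 + l)
Z(x) = -112 + 24*√(-5 + x) (Z(x) = (2² + (-18 + 3*√(-5 + x)))*8 = (4 + (-18 + 3*√(-5 + x)))*8 = (-14 + 3*√(-5 + x))*8 = -112 + 24*√(-5 + x))
1/(Z((0*(-4))*(-3)) + 11117) = 1/((-112 + 24*√(-5 + (0*(-4))*(-3))) + 11117) = 1/((-112 + 24*√(-5 + 0*(-3))) + 11117) = 1/((-112 + 24*√(-5 + 0)) + 11117) = 1/((-112 + 24*√(-5)) + 11117) = 1/((-112 + 24*(I*√5)) + 11117) = 1/((-112 + 24*I*√5) + 11117) = 1/(11005 + 24*I*√5)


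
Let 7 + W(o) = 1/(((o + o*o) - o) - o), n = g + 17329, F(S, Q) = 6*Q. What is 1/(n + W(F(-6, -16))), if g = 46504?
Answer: 9312/594347713 ≈ 1.5668e-5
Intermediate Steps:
n = 63833 (n = 46504 + 17329 = 63833)
W(o) = -7 + 1/(o**2 - o) (W(o) = -7 + 1/(((o + o*o) - o) - o) = -7 + 1/(((o + o**2) - o) - o) = -7 + 1/(o**2 - o))
1/(n + W(F(-6, -16))) = 1/(63833 + (1 - 7*(6*(-16))**2 + 7*(6*(-16)))/(((6*(-16)))*(-1 + 6*(-16)))) = 1/(63833 + (1 - 7*(-96)**2 + 7*(-96))/((-96)*(-1 - 96))) = 1/(63833 - 1/96*(1 - 7*9216 - 672)/(-97)) = 1/(63833 - 1/96*(-1/97)*(1 - 64512 - 672)) = 1/(63833 - 1/96*(-1/97)*(-65183)) = 1/(63833 - 65183/9312) = 1/(594347713/9312) = 9312/594347713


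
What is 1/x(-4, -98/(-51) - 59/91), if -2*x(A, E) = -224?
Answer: 1/112 ≈ 0.0089286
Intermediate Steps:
x(A, E) = 112 (x(A, E) = -½*(-224) = 112)
1/x(-4, -98/(-51) - 59/91) = 1/112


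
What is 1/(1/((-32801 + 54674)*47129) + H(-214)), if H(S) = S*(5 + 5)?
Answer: -1030852617/2206024600379 ≈ -0.00046729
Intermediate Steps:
H(S) = 10*S (H(S) = S*10 = 10*S)
1/(1/((-32801 + 54674)*47129) + H(-214)) = 1/(1/((-32801 + 54674)*47129) + 10*(-214)) = 1/((1/47129)/21873 - 2140) = 1/((1/21873)*(1/47129) - 2140) = 1/(1/1030852617 - 2140) = 1/(-2206024600379/1030852617) = -1030852617/2206024600379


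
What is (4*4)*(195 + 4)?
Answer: 3184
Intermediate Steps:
(4*4)*(195 + 4) = 16*199 = 3184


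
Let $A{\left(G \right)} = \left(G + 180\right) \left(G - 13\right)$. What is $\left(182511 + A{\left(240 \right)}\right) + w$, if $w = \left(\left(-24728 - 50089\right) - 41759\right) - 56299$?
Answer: $104976$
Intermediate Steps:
$w = -172875$ ($w = \left(-74817 - 41759\right) - 56299 = -116576 - 56299 = -172875$)
$A{\left(G \right)} = \left(-13 + G\right) \left(180 + G\right)$ ($A{\left(G \right)} = \left(180 + G\right) \left(-13 + G\right) = \left(-13 + G\right) \left(180 + G\right)$)
$\left(182511 + A{\left(240 \right)}\right) + w = \left(182511 + \left(-2340 + 240^{2} + 167 \cdot 240\right)\right) - 172875 = \left(182511 + \left(-2340 + 57600 + 40080\right)\right) - 172875 = \left(182511 + 95340\right) - 172875 = 277851 - 172875 = 104976$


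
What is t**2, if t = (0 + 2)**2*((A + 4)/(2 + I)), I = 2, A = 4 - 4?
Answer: 16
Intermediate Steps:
A = 0
t = 4 (t = (0 + 2)**2*((0 + 4)/(2 + 2)) = 2**2*(4/4) = 4*(4*(1/4)) = 4*1 = 4)
t**2 = 4**2 = 16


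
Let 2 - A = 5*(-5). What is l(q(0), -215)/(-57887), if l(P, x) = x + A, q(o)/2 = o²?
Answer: 188/57887 ≈ 0.0032477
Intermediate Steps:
A = 27 (A = 2 - 5*(-5) = 2 - 1*(-25) = 2 + 25 = 27)
q(o) = 2*o²
l(P, x) = 27 + x (l(P, x) = x + 27 = 27 + x)
l(q(0), -215)/(-57887) = (27 - 215)/(-57887) = -188*(-1/57887) = 188/57887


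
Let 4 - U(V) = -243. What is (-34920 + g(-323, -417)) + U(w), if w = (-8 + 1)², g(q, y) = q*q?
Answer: 69656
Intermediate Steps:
g(q, y) = q²
w = 49 (w = (-7)² = 49)
U(V) = 247 (U(V) = 4 - 1*(-243) = 4 + 243 = 247)
(-34920 + g(-323, -417)) + U(w) = (-34920 + (-323)²) + 247 = (-34920 + 104329) + 247 = 69409 + 247 = 69656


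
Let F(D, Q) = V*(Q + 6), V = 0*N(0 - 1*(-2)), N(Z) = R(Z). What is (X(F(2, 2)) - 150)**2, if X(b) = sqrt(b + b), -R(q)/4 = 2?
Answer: 22500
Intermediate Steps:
R(q) = -8 (R(q) = -4*2 = -8)
N(Z) = -8
V = 0 (V = 0*(-8) = 0)
F(D, Q) = 0 (F(D, Q) = 0*(Q + 6) = 0*(6 + Q) = 0)
X(b) = sqrt(2)*sqrt(b) (X(b) = sqrt(2*b) = sqrt(2)*sqrt(b))
(X(F(2, 2)) - 150)**2 = (sqrt(2)*sqrt(0) - 150)**2 = (sqrt(2)*0 - 150)**2 = (0 - 150)**2 = (-150)**2 = 22500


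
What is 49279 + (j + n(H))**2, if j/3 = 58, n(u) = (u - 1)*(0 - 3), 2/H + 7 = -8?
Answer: 2018744/25 ≈ 80750.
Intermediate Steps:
H = -2/15 (H = 2/(-7 - 8) = 2/(-15) = 2*(-1/15) = -2/15 ≈ -0.13333)
n(u) = 3 - 3*u (n(u) = (-1 + u)*(-3) = 3 - 3*u)
j = 174 (j = 3*58 = 174)
49279 + (j + n(H))**2 = 49279 + (174 + (3 - 3*(-2/15)))**2 = 49279 + (174 + (3 + 2/5))**2 = 49279 + (174 + 17/5)**2 = 49279 + (887/5)**2 = 49279 + 786769/25 = 2018744/25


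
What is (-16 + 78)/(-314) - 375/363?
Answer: -23376/18997 ≈ -1.2305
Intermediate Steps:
(-16 + 78)/(-314) - 375/363 = 62*(-1/314) - 375*1/363 = -31/157 - 125/121 = -23376/18997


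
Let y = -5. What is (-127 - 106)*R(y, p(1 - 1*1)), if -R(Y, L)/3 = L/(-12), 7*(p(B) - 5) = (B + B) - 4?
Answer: -7223/28 ≈ -257.96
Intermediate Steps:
p(B) = 31/7 + 2*B/7 (p(B) = 5 + ((B + B) - 4)/7 = 5 + (2*B - 4)/7 = 5 + (-4 + 2*B)/7 = 5 + (-4/7 + 2*B/7) = 31/7 + 2*B/7)
R(Y, L) = L/4 (R(Y, L) = -3*L/(-12) = -3*L*(-1)/12 = -(-1)*L/4 = L/4)
(-127 - 106)*R(y, p(1 - 1*1)) = (-127 - 106)*((31/7 + 2*(1 - 1*1)/7)/4) = -233*(31/7 + 2*(1 - 1)/7)/4 = -233*(31/7 + (2/7)*0)/4 = -233*(31/7 + 0)/4 = -233*31/(4*7) = -233*31/28 = -7223/28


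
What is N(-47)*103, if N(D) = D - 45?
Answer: -9476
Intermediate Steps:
N(D) = -45 + D
N(-47)*103 = (-45 - 47)*103 = -92*103 = -9476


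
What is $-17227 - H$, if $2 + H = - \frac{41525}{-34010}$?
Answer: $- \frac{117172755}{6802} \approx -17226.0$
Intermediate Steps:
$H = - \frac{5299}{6802}$ ($H = -2 - \frac{41525}{-34010} = -2 - - \frac{8305}{6802} = -2 + \frac{8305}{6802} = - \frac{5299}{6802} \approx -0.77904$)
$-17227 - H = -17227 - - \frac{5299}{6802} = -17227 + \frac{5299}{6802} = - \frac{117172755}{6802}$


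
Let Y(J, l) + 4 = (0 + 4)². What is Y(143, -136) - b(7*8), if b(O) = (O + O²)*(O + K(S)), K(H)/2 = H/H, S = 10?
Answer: -185124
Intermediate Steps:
K(H) = 2 (K(H) = 2*(H/H) = 2*1 = 2)
Y(J, l) = 12 (Y(J, l) = -4 + (0 + 4)² = -4 + 4² = -4 + 16 = 12)
b(O) = (2 + O)*(O + O²) (b(O) = (O + O²)*(O + 2) = (O + O²)*(2 + O) = (2 + O)*(O + O²))
Y(143, -136) - b(7*8) = 12 - 7*8*(2 + (7*8)² + 3*(7*8)) = 12 - 56*(2 + 56² + 3*56) = 12 - 56*(2 + 3136 + 168) = 12 - 56*3306 = 12 - 1*185136 = 12 - 185136 = -185124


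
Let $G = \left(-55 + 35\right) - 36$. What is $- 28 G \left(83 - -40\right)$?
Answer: $192864$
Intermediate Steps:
$G = -56$ ($G = -20 - 36 = -56$)
$- 28 G \left(83 - -40\right) = \left(-28\right) \left(-56\right) \left(83 - -40\right) = 1568 \left(83 + 40\right) = 1568 \cdot 123 = 192864$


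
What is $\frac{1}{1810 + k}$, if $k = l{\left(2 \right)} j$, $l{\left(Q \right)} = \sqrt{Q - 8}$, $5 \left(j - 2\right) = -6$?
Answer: $\frac{22625}{40951298} - \frac{5 i \sqrt{6}}{20475649} \approx 0.00055249 - 5.9815 \cdot 10^{-7} i$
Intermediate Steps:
$j = \frac{4}{5}$ ($j = 2 + \frac{1}{5} \left(-6\right) = 2 - \frac{6}{5} = \frac{4}{5} \approx 0.8$)
$l{\left(Q \right)} = \sqrt{-8 + Q}$
$k = \frac{4 i \sqrt{6}}{5}$ ($k = \sqrt{-8 + 2} \cdot \frac{4}{5} = \sqrt{-6} \cdot \frac{4}{5} = i \sqrt{6} \cdot \frac{4}{5} = \frac{4 i \sqrt{6}}{5} \approx 1.9596 i$)
$\frac{1}{1810 + k} = \frac{1}{1810 + \frac{4 i \sqrt{6}}{5}}$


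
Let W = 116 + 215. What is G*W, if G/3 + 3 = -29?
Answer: -31776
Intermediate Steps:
G = -96 (G = -9 + 3*(-29) = -9 - 87 = -96)
W = 331
G*W = -96*331 = -31776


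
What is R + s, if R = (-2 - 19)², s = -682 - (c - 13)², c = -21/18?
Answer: -15901/36 ≈ -441.69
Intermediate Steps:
c = -7/6 (c = -21*1/18 = -7/6 ≈ -1.1667)
s = -31777/36 (s = -682 - (-7/6 - 13)² = -682 - (-85/6)² = -682 - 1*7225/36 = -682 - 7225/36 = -31777/36 ≈ -882.69)
R = 441 (R = (-21)² = 441)
R + s = 441 - 31777/36 = -15901/36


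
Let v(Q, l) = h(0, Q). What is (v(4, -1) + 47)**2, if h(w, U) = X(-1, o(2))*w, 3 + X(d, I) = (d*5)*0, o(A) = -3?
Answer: 2209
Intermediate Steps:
X(d, I) = -3 (X(d, I) = -3 + (d*5)*0 = -3 + (5*d)*0 = -3 + 0 = -3)
h(w, U) = -3*w
v(Q, l) = 0 (v(Q, l) = -3*0 = 0)
(v(4, -1) + 47)**2 = (0 + 47)**2 = 47**2 = 2209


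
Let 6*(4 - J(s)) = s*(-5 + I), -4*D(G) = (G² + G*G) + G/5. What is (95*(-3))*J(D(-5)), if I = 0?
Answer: 14155/8 ≈ 1769.4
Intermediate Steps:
D(G) = -G²/2 - G/20 (D(G) = -((G² + G*G) + G/5)/4 = -((G² + G²) + G*(⅕))/4 = -(2*G² + G/5)/4 = -G²/2 - G/20)
J(s) = 4 + 5*s/6 (J(s) = 4 - s*(-5 + 0)/6 = 4 - s*(-5)/6 = 4 - (-5)*s/6 = 4 + 5*s/6)
(95*(-3))*J(D(-5)) = (95*(-3))*(4 + 5*(-1/20*(-5)*(1 + 10*(-5)))/6) = -285*(4 + 5*(-1/20*(-5)*(1 - 50))/6) = -285*(4 + 5*(-1/20*(-5)*(-49))/6) = -285*(4 + (⅚)*(-49/4)) = -285*(4 - 245/24) = -285*(-149/24) = 14155/8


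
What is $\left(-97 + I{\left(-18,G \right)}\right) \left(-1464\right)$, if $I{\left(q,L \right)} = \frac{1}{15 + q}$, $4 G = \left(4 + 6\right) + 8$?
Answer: $142496$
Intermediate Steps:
$G = \frac{9}{2}$ ($G = \frac{\left(4 + 6\right) + 8}{4} = \frac{10 + 8}{4} = \frac{1}{4} \cdot 18 = \frac{9}{2} \approx 4.5$)
$\left(-97 + I{\left(-18,G \right)}\right) \left(-1464\right) = \left(-97 + \frac{1}{15 - 18}\right) \left(-1464\right) = \left(-97 + \frac{1}{-3}\right) \left(-1464\right) = \left(-97 - \frac{1}{3}\right) \left(-1464\right) = \left(- \frac{292}{3}\right) \left(-1464\right) = 142496$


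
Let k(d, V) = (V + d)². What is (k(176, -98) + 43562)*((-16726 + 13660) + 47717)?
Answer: 2216743546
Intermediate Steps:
(k(176, -98) + 43562)*((-16726 + 13660) + 47717) = ((-98 + 176)² + 43562)*((-16726 + 13660) + 47717) = (78² + 43562)*(-3066 + 47717) = (6084 + 43562)*44651 = 49646*44651 = 2216743546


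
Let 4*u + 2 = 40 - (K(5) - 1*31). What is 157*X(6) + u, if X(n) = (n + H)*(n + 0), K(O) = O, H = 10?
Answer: 15088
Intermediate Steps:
X(n) = n*(10 + n) (X(n) = (n + 10)*(n + 0) = (10 + n)*n = n*(10 + n))
u = 16 (u = -1/2 + (40 - (5 - 1*31))/4 = -1/2 + (40 - (5 - 31))/4 = -1/2 + (40 - 1*(-26))/4 = -1/2 + (40 + 26)/4 = -1/2 + (1/4)*66 = -1/2 + 33/2 = 16)
157*X(6) + u = 157*(6*(10 + 6)) + 16 = 157*(6*16) + 16 = 157*96 + 16 = 15072 + 16 = 15088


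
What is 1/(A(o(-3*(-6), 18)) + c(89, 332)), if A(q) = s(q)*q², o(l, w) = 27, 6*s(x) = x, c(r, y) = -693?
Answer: 2/5175 ≈ 0.00038647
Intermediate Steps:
s(x) = x/6
A(q) = q³/6 (A(q) = (q/6)*q² = q³/6)
1/(A(o(-3*(-6), 18)) + c(89, 332)) = 1/((⅙)*27³ - 693) = 1/((⅙)*19683 - 693) = 1/(6561/2 - 693) = 1/(5175/2) = 2/5175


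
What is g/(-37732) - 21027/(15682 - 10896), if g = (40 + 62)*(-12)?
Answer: -196883175/45146338 ≈ -4.3610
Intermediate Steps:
g = -1224 (g = 102*(-12) = -1224)
g/(-37732) - 21027/(15682 - 10896) = -1224/(-37732) - 21027/(15682 - 10896) = -1224*(-1/37732) - 21027/4786 = 306/9433 - 21027*1/4786 = 306/9433 - 21027/4786 = -196883175/45146338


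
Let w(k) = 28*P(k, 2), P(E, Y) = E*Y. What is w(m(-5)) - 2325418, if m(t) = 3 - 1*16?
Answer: -2326146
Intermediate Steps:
m(t) = -13 (m(t) = 3 - 16 = -13)
w(k) = 56*k (w(k) = 28*(k*2) = 28*(2*k) = 56*k)
w(m(-5)) - 2325418 = 56*(-13) - 2325418 = -728 - 2325418 = -2326146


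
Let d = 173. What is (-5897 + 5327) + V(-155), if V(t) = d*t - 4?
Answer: -27389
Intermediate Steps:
V(t) = -4 + 173*t (V(t) = 173*t - 4 = -4 + 173*t)
(-5897 + 5327) + V(-155) = (-5897 + 5327) + (-4 + 173*(-155)) = -570 + (-4 - 26815) = -570 - 26819 = -27389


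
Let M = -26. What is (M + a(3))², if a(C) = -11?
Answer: 1369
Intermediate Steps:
(M + a(3))² = (-26 - 11)² = (-37)² = 1369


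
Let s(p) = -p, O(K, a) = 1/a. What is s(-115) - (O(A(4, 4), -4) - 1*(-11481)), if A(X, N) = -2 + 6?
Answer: -45463/4 ≈ -11366.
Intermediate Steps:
A(X, N) = 4
s(-115) - (O(A(4, 4), -4) - 1*(-11481)) = -1*(-115) - (1/(-4) - 1*(-11481)) = 115 - (-1/4 + 11481) = 115 - 1*45923/4 = 115 - 45923/4 = -45463/4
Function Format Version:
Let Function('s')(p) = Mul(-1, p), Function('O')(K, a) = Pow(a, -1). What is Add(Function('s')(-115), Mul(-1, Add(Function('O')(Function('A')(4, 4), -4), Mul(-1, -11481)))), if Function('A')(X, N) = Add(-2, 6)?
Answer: Rational(-45463, 4) ≈ -11366.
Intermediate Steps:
Function('A')(X, N) = 4
Add(Function('s')(-115), Mul(-1, Add(Function('O')(Function('A')(4, 4), -4), Mul(-1, -11481)))) = Add(Mul(-1, -115), Mul(-1, Add(Pow(-4, -1), Mul(-1, -11481)))) = Add(115, Mul(-1, Add(Rational(-1, 4), 11481))) = Add(115, Mul(-1, Rational(45923, 4))) = Add(115, Rational(-45923, 4)) = Rational(-45463, 4)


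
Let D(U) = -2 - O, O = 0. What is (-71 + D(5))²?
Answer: 5329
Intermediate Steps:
D(U) = -2 (D(U) = -2 - 1*0 = -2 + 0 = -2)
(-71 + D(5))² = (-71 - 2)² = (-73)² = 5329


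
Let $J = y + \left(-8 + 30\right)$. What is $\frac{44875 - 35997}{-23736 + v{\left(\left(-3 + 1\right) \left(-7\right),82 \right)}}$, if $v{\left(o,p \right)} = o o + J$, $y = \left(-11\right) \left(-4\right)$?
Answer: $- \frac{4439}{11737} \approx -0.37821$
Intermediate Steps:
$y = 44$
$J = 66$ ($J = 44 + \left(-8 + 30\right) = 44 + 22 = 66$)
$v{\left(o,p \right)} = 66 + o^{2}$ ($v{\left(o,p \right)} = o o + 66 = o^{2} + 66 = 66 + o^{2}$)
$\frac{44875 - 35997}{-23736 + v{\left(\left(-3 + 1\right) \left(-7\right),82 \right)}} = \frac{44875 - 35997}{-23736 + \left(66 + \left(\left(-3 + 1\right) \left(-7\right)\right)^{2}\right)} = \frac{8878}{-23736 + \left(66 + \left(\left(-2\right) \left(-7\right)\right)^{2}\right)} = \frac{8878}{-23736 + \left(66 + 14^{2}\right)} = \frac{8878}{-23736 + \left(66 + 196\right)} = \frac{8878}{-23736 + 262} = \frac{8878}{-23474} = 8878 \left(- \frac{1}{23474}\right) = - \frac{4439}{11737}$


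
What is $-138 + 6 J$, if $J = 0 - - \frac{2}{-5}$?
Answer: $- \frac{702}{5} \approx -140.4$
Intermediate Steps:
$J = - \frac{2}{5}$ ($J = 0 - \left(-2\right) \left(- \frac{1}{5}\right) = 0 - \frac{2}{5} = - \frac{2}{5} \approx -0.4$)
$-138 + 6 J = -138 + 6 \left(- \frac{2}{5}\right) = -138 - \frac{12}{5} = - \frac{702}{5}$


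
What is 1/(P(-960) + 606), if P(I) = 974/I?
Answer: 480/290393 ≈ 0.0016529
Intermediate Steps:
1/(P(-960) + 606) = 1/(974/(-960) + 606) = 1/(974*(-1/960) + 606) = 1/(-487/480 + 606) = 1/(290393/480) = 480/290393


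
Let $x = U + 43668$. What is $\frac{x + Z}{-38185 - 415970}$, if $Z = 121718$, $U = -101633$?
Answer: $- \frac{21251}{151385} \approx -0.14038$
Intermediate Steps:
$x = -57965$ ($x = -101633 + 43668 = -57965$)
$\frac{x + Z}{-38185 - 415970} = \frac{-57965 + 121718}{-38185 - 415970} = \frac{63753}{-454155} = 63753 \left(- \frac{1}{454155}\right) = - \frac{21251}{151385}$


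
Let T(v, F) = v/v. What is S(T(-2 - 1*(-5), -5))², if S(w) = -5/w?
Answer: 25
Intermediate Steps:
T(v, F) = 1
S(T(-2 - 1*(-5), -5))² = (-5/1)² = (-5*1)² = (-5)² = 25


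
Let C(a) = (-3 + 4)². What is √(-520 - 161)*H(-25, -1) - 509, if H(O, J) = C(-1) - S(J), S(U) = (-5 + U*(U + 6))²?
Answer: -509 - 99*I*√681 ≈ -509.0 - 2583.5*I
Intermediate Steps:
C(a) = 1 (C(a) = 1² = 1)
S(U) = (-5 + U*(6 + U))²
H(O, J) = 1 - (-5 + J² + 6*J)²
√(-520 - 161)*H(-25, -1) - 509 = √(-520 - 161)*(1 - (-5 + (-1)² + 6*(-1))²) - 509 = √(-681)*(1 - (-5 + 1 - 6)²) - 509 = (I*√681)*(1 - 1*(-10)²) - 509 = (I*√681)*(1 - 1*100) - 509 = (I*√681)*(1 - 100) - 509 = (I*√681)*(-99) - 509 = -99*I*√681 - 509 = -509 - 99*I*√681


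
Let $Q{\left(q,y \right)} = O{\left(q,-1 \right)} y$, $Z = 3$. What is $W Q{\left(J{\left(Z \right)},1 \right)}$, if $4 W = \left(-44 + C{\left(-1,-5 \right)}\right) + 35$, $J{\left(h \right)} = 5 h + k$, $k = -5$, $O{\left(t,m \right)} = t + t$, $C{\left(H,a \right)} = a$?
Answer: $-70$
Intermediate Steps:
$O{\left(t,m \right)} = 2 t$
$J{\left(h \right)} = -5 + 5 h$ ($J{\left(h \right)} = 5 h - 5 = -5 + 5 h$)
$W = - \frac{7}{2}$ ($W = \frac{\left(-44 - 5\right) + 35}{4} = \frac{-49 + 35}{4} = \frac{1}{4} \left(-14\right) = - \frac{7}{2} \approx -3.5$)
$Q{\left(q,y \right)} = 2 q y$
$W Q{\left(J{\left(Z \right)},1 \right)} = - \frac{7 \cdot 2 \left(-5 + 5 \cdot 3\right) 1}{2} = - \frac{7 \cdot 2 \left(-5 + 15\right) 1}{2} = - \frac{7 \cdot 2 \cdot 10 \cdot 1}{2} = \left(- \frac{7}{2}\right) 20 = -70$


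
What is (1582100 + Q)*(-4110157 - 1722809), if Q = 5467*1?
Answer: -9260224333722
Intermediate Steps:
Q = 5467
(1582100 + Q)*(-4110157 - 1722809) = (1582100 + 5467)*(-4110157 - 1722809) = 1587567*(-5832966) = -9260224333722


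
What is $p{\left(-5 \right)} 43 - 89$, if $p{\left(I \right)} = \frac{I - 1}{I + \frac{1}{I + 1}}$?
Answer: $- \frac{279}{7} \approx -39.857$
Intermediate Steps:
$p{\left(I \right)} = \frac{-1 + I}{I + \frac{1}{1 + I}}$
$p{\left(-5 \right)} 43 - 89 = \frac{-1 + \left(-5\right)^{2}}{1 - 5 + \left(-5\right)^{2}} \cdot 43 - 89 = \frac{-1 + 25}{1 - 5 + 25} \cdot 43 - 89 = \frac{1}{21} \cdot 24 \cdot 43 - 89 = \frac{8}{7} \cdot 43 - 89 = \frac{344}{7} - 89 = - \frac{279}{7}$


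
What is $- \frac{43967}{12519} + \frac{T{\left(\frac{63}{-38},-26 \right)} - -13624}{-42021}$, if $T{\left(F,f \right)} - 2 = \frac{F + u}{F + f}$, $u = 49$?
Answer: $- \frac{8126524370}{2118352509} \approx -3.8362$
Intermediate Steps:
$T{\left(F,f \right)} = 2 + \frac{49 + F}{F + f}$ ($T{\left(F,f \right)} = 2 + \frac{F + 49}{F + f} = 2 + \frac{49 + F}{F + f}$)
$- \frac{43967}{12519} + \frac{T{\left(\frac{63}{-38},-26 \right)} - -13624}{-42021} = - \frac{43967}{12519} + \frac{\frac{49 + 2 \left(-26\right) + 3 \frac{63}{-38}}{\frac{63}{-38} - 26} - -13624}{-42021} = \left(-43967\right) \frac{1}{12519} + \left(\frac{49 - 52 + 3 \cdot 63 \left(- \frac{1}{38}\right)}{63 \left(- \frac{1}{38}\right) - 26} + 13624\right) \left(- \frac{1}{42021}\right) = - \frac{43967}{12519} + \left(\frac{49 - 52 + 3 \left(- \frac{63}{38}\right)}{- \frac{63}{38} - 26} + 13624\right) \left(- \frac{1}{42021}\right) = - \frac{43967}{12519} + \left(\frac{49 - 52 - \frac{189}{38}}{- \frac{1051}{38}} + 13624\right) \left(- \frac{1}{42021}\right) = - \frac{43967}{12519} + \left(\left(- \frac{38}{1051}\right) \left(- \frac{303}{38}\right) + 13624\right) \left(- \frac{1}{42021}\right) = - \frac{43967}{12519} + \left(\frac{303}{1051} + 13624\right) \left(- \frac{1}{42021}\right) = - \frac{43967}{12519} + \frac{14319127}{1051} \left(- \frac{1}{42021}\right) = - \frac{43967}{12519} - \frac{493763}{1522899} = - \frac{8126524370}{2118352509}$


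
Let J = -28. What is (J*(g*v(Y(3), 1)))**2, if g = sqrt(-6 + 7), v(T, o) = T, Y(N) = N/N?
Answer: 784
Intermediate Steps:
Y(N) = 1
g = 1 (g = sqrt(1) = 1)
(J*(g*v(Y(3), 1)))**2 = (-28)**2 = 784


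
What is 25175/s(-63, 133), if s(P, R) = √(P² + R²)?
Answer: 25175*√442/3094 ≈ 171.06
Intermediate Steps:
25175/s(-63, 133) = 25175/(√((-63)² + 133²)) = 25175/(√(3969 + 17689)) = 25175/(√21658) = 25175/((7*√442)) = 25175*(√442/3094) = 25175*√442/3094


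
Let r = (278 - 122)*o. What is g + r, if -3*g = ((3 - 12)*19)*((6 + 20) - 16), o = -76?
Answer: -11286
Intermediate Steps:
g = 570 (g = -(3 - 12)*19*((6 + 20) - 16)/3 = -(-9*19)*(26 - 16)/3 = -(-57)*10 = -1/3*(-1710) = 570)
r = -11856 (r = (278 - 122)*(-76) = 156*(-76) = -11856)
g + r = 570 - 11856 = -11286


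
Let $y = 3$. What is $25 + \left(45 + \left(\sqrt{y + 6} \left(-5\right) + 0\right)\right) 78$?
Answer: $2365$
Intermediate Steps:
$25 + \left(45 + \left(\sqrt{y + 6} \left(-5\right) + 0\right)\right) 78 = 25 + \left(45 + \left(\sqrt{3 + 6} \left(-5\right) + 0\right)\right) 78 = 25 + \left(45 + \left(\sqrt{9} \left(-5\right) + 0\right)\right) 78 = 25 + \left(45 + \left(3 \left(-5\right) + 0\right)\right) 78 = 25 + \left(45 + \left(-15 + 0\right)\right) 78 = 25 + \left(45 - 15\right) 78 = 25 + 30 \cdot 78 = 25 + 2340 = 2365$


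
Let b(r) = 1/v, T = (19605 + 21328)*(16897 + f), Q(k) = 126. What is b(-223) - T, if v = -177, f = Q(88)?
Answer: -123334035244/177 ≈ -6.9680e+8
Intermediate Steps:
f = 126
T = 696802459 (T = (19605 + 21328)*(16897 + 126) = 40933*17023 = 696802459)
b(r) = -1/177 (b(r) = 1/(-177) = -1/177)
b(-223) - T = -1/177 - 1*696802459 = -1/177 - 696802459 = -123334035244/177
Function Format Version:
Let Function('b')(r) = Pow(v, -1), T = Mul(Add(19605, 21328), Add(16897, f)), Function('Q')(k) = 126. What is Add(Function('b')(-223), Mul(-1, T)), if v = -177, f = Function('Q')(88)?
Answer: Rational(-123334035244, 177) ≈ -6.9680e+8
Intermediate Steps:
f = 126
T = 696802459 (T = Mul(Add(19605, 21328), Add(16897, 126)) = Mul(40933, 17023) = 696802459)
Function('b')(r) = Rational(-1, 177) (Function('b')(r) = Pow(-177, -1) = Rational(-1, 177))
Add(Function('b')(-223), Mul(-1, T)) = Add(Rational(-1, 177), Mul(-1, 696802459)) = Add(Rational(-1, 177), -696802459) = Rational(-123334035244, 177)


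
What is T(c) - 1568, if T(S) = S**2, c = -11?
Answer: -1447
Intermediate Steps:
T(c) - 1568 = (-11)**2 - 1568 = 121 - 1568 = -1447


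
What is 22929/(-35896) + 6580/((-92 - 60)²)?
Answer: -9173623/25916912 ≈ -0.35396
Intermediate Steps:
22929/(-35896) + 6580/((-92 - 60)²) = 22929*(-1/35896) + 6580/((-152)²) = -22929/35896 + 6580/23104 = -22929/35896 + 6580*(1/23104) = -22929/35896 + 1645/5776 = -9173623/25916912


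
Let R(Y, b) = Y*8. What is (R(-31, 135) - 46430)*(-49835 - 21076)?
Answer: 3309983658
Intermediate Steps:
R(Y, b) = 8*Y
(R(-31, 135) - 46430)*(-49835 - 21076) = (8*(-31) - 46430)*(-49835 - 21076) = (-248 - 46430)*(-70911) = -46678*(-70911) = 3309983658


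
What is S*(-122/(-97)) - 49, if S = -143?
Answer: -22199/97 ≈ -228.86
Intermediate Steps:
S*(-122/(-97)) - 49 = -(-17446)/(-97) - 49 = -(-17446)*(-1)/97 - 49 = -143*122/97 - 49 = -17446/97 - 49 = -22199/97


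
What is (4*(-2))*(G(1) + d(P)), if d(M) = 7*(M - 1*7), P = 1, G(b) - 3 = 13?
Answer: 208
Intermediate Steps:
G(b) = 16 (G(b) = 3 + 13 = 16)
d(M) = -49 + 7*M (d(M) = 7*(M - 7) = 7*(-7 + M) = -49 + 7*M)
(4*(-2))*(G(1) + d(P)) = (4*(-2))*(16 + (-49 + 7*1)) = -8*(16 + (-49 + 7)) = -8*(16 - 42) = -8*(-26) = 208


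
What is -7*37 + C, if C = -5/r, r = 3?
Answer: -782/3 ≈ -260.67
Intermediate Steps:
C = -5/3 ≈ -1.6667
-7*37 + C = -7*37 - 5/3 = -259 - 5/3 = -782/3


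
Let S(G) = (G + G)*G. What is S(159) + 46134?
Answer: 96696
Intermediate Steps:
S(G) = 2*G² (S(G) = (2*G)*G = 2*G²)
S(159) + 46134 = 2*159² + 46134 = 2*25281 + 46134 = 50562 + 46134 = 96696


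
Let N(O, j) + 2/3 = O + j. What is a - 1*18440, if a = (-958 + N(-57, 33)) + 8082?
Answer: -34022/3 ≈ -11341.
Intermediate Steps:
N(O, j) = -⅔ + O + j (N(O, j) = -⅔ + (O + j) = -⅔ + O + j)
a = 21298/3 (a = (-958 + (-⅔ - 57 + 33)) + 8082 = (-958 - 74/3) + 8082 = -2948/3 + 8082 = 21298/3 ≈ 7099.3)
a - 1*18440 = 21298/3 - 1*18440 = 21298/3 - 18440 = -34022/3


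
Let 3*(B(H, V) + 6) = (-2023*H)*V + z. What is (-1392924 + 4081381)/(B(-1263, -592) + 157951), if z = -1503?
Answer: -2688457/504038892 ≈ -0.0053338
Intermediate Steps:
B(H, V) = -507 - 2023*H*V/3 (B(H, V) = -6 + ((-2023*H)*V - 1503)/3 = -6 + (-2023*H*V - 1503)/3 = -6 + (-1503 - 2023*H*V)/3 = -6 + (-501 - 2023*H*V/3) = -507 - 2023*H*V/3)
(-1392924 + 4081381)/(B(-1263, -592) + 157951) = (-1392924 + 4081381)/((-507 - 2023/3*(-1263)*(-592)) + 157951) = 2688457/((-507 - 504196336) + 157951) = 2688457/(-504196843 + 157951) = 2688457/(-504038892) = 2688457*(-1/504038892) = -2688457/504038892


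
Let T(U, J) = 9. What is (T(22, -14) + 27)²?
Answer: 1296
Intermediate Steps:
(T(22, -14) + 27)² = (9 + 27)² = 36² = 1296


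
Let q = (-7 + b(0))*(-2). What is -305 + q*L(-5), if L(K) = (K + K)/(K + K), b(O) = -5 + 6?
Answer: -293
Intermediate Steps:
b(O) = 1
q = 12 (q = (-7 + 1)*(-2) = -6*(-2) = 12)
L(K) = 1 (L(K) = (2*K)/((2*K)) = (2*K)*(1/(2*K)) = 1)
-305 + q*L(-5) = -305 + 12*1 = -305 + 12 = -293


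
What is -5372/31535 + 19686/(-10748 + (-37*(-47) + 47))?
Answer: -19674761/8312255 ≈ -2.3670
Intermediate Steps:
-5372/31535 + 19686/(-10748 + (-37*(-47) + 47)) = -5372*1/31535 + 19686/(-10748 + (1739 + 47)) = -316/1855 + 19686/(-10748 + 1786) = -316/1855 + 19686/(-8962) = -316/1855 + 19686*(-1/8962) = -316/1855 - 9843/4481 = -19674761/8312255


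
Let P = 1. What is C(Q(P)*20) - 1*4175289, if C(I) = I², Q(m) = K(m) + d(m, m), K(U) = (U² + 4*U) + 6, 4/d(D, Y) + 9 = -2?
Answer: -499734369/121 ≈ -4.1300e+6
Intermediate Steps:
d(D, Y) = -4/11 (d(D, Y) = 4/(-9 - 2) = 4/(-11) = 4*(-1/11) = -4/11)
K(U) = 6 + U² + 4*U
Q(m) = 62/11 + m² + 4*m (Q(m) = (6 + m² + 4*m) - 4/11 = 62/11 + m² + 4*m)
C(Q(P)*20) - 1*4175289 = ((62/11 + 1² + 4*1)*20)² - 1*4175289 = ((62/11 + 1 + 4)*20)² - 4175289 = ((117/11)*20)² - 4175289 = (2340/11)² - 4175289 = 5475600/121 - 4175289 = -499734369/121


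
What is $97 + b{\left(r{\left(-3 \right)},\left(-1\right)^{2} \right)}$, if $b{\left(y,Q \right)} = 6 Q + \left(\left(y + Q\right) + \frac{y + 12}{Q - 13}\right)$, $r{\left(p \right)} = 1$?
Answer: $\frac{1247}{12} \approx 103.92$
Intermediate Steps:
$b{\left(y,Q \right)} = y + 7 Q + \frac{12 + y}{-13 + Q}$ ($b{\left(y,Q \right)} = 6 Q + \left(\left(Q + y\right) + \frac{12 + y}{-13 + Q}\right) = 6 Q + \left(Q + y + \frac{12 + y}{-13 + Q}\right) = y + 7 Q + \frac{12 + y}{-13 + Q}$)
$97 + b{\left(r{\left(-3 \right)},\left(-1\right)^{2} \right)} = 97 + \frac{12 - 91 \left(-1\right)^{2} - 12 + 7 \left(\left(-1\right)^{2}\right)^{2} + \left(-1\right)^{2} \cdot 1}{-13 + \left(-1\right)^{2}} = 97 + \frac{12 - 91 - 12 + 7 \cdot 1^{2} + 1 \cdot 1}{-13 + 1} = 97 + \frac{12 - 91 - 12 + 7 \cdot 1 + 1}{-12} = 97 - \frac{12 - 91 - 12 + 7 + 1}{12} = 97 - - \frac{83}{12} = 97 + \frac{83}{12} = \frac{1247}{12}$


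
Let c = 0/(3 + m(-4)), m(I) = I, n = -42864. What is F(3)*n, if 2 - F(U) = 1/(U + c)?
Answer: -71440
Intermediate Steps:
c = 0 (c = 0/(3 - 4) = 0/(-1) = 0*(-1) = 0)
F(U) = 2 - 1/U (F(U) = 2 - 1/(U + 0) = 2 - 1/U)
F(3)*n = (2 - 1/3)*(-42864) = (2 - 1*⅓)*(-42864) = (2 - ⅓)*(-42864) = (5/3)*(-42864) = -71440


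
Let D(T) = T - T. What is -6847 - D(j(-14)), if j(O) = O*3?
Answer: -6847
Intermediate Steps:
j(O) = 3*O
D(T) = 0
-6847 - D(j(-14)) = -6847 - 1*0 = -6847 + 0 = -6847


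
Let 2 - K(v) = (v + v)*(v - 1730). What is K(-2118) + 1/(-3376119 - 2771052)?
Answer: -100199661843547/6147171 ≈ -1.6300e+7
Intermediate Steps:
K(v) = 2 - 2*v*(-1730 + v) (K(v) = 2 - (v + v)*(v - 1730) = 2 - 2*v*(-1730 + v))
K(-2118) + 1/(-3376119 - 2771052) = (2 - 2*(-2118)² + 3460*(-2118)) + 1/(-3376119 - 2771052) = (2 - 2*4485924 - 7328280) + 1/(-6147171) = (2 - 8971848 - 7328280) - 1/6147171 = -16300126 - 1/6147171 = -100199661843547/6147171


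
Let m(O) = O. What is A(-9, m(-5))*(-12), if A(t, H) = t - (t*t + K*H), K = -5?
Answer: 1380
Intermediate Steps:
A(t, H) = t - t² + 5*H (A(t, H) = t - (t*t - 5*H) = t - (t² - 5*H) = t + (-t² + 5*H) = t - t² + 5*H)
A(-9, m(-5))*(-12) = (-9 - 1*(-9)² + 5*(-5))*(-12) = (-9 - 1*81 - 25)*(-12) = (-9 - 81 - 25)*(-12) = -115*(-12) = 1380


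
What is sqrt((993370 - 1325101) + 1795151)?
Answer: 2*sqrt(365855) ≈ 1209.7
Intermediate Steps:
sqrt((993370 - 1325101) + 1795151) = sqrt(-331731 + 1795151) = sqrt(1463420) = 2*sqrt(365855)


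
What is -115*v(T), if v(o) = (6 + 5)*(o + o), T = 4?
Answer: -10120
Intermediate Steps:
v(o) = 22*o (v(o) = 11*(2*o) = 22*o)
-115*v(T) = -2530*4 = -115*88 = -10120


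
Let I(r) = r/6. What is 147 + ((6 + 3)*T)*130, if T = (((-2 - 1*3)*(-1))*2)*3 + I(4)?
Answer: 36027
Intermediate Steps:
I(r) = r/6 (I(r) = r*(1/6) = r/6)
T = 92/3 (T = (((-2 - 1*3)*(-1))*2)*3 + (1/6)*4 = (((-2 - 3)*(-1))*2)*3 + 2/3 = (-5*(-1)*2)*3 + 2/3 = (5*2)*3 + 2/3 = 10*3 + 2/3 = 30 + 2/3 = 92/3 ≈ 30.667)
147 + ((6 + 3)*T)*130 = 147 + ((6 + 3)*(92/3))*130 = 147 + (9*(92/3))*130 = 147 + 276*130 = 147 + 35880 = 36027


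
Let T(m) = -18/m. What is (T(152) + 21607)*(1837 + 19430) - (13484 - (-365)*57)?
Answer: 34920423877/76 ≈ 4.5948e+8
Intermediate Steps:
(T(152) + 21607)*(1837 + 19430) - (13484 - (-365)*57) = (-18/152 + 21607)*(1837 + 19430) - (13484 - (-365)*57) = (-18*1/152 + 21607)*21267 - (13484 - 1*(-20805)) = (-9/76 + 21607)*21267 - (13484 + 20805) = (1642123/76)*21267 - 1*34289 = 34923029841/76 - 34289 = 34920423877/76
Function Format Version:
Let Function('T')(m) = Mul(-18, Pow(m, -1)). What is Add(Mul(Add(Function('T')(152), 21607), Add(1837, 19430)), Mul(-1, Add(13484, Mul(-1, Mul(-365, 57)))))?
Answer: Rational(34920423877, 76) ≈ 4.5948e+8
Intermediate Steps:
Add(Mul(Add(Function('T')(152), 21607), Add(1837, 19430)), Mul(-1, Add(13484, Mul(-1, Mul(-365, 57))))) = Add(Mul(Add(Mul(-18, Pow(152, -1)), 21607), Add(1837, 19430)), Mul(-1, Add(13484, Mul(-1, Mul(-365, 57))))) = Add(Mul(Add(Mul(-18, Rational(1, 152)), 21607), 21267), Mul(-1, Add(13484, Mul(-1, -20805)))) = Add(Mul(Add(Rational(-9, 76), 21607), 21267), Mul(-1, Add(13484, 20805))) = Add(Mul(Rational(1642123, 76), 21267), Mul(-1, 34289)) = Add(Rational(34923029841, 76), -34289) = Rational(34920423877, 76)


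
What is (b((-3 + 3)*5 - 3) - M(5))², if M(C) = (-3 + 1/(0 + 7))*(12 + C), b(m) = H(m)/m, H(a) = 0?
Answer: 115600/49 ≈ 2359.2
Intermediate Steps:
b(m) = 0 (b(m) = 0/m = 0)
M(C) = -240/7 - 20*C/7 (M(C) = (-3 + 1/7)*(12 + C) = (-3 + ⅐)*(12 + C) = -20*(12 + C)/7 = -240/7 - 20*C/7)
(b((-3 + 3)*5 - 3) - M(5))² = (0 - (-240/7 - 20/7*5))² = (0 - (-240/7 - 100/7))² = (0 - 1*(-340/7))² = (0 + 340/7)² = (340/7)² = 115600/49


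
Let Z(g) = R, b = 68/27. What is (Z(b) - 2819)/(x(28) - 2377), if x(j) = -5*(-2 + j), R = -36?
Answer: 2855/2507 ≈ 1.1388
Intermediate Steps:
b = 68/27 (b = 68*(1/27) = 68/27 ≈ 2.5185)
Z(g) = -36
x(j) = 10 - 5*j
(Z(b) - 2819)/(x(28) - 2377) = (-36 - 2819)/((10 - 5*28) - 2377) = -2855/((10 - 140) - 2377) = -2855/(-130 - 2377) = -2855/(-2507) = -2855*(-1/2507) = 2855/2507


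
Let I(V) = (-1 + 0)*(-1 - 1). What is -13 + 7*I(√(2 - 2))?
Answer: 1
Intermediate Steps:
I(V) = 2 (I(V) = -1*(-2) = 2)
-13 + 7*I(√(2 - 2)) = -13 + 7*2 = -13 + 14 = 1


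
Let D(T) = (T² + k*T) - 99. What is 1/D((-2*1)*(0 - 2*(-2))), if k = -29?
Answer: 1/197 ≈ 0.0050761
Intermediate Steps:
D(T) = -99 + T² - 29*T (D(T) = (T² - 29*T) - 99 = -99 + T² - 29*T)
1/D((-2*1)*(0 - 2*(-2))) = 1/(-99 + ((-2*1)*(0 - 2*(-2)))² - 29*(-2*1)*(0 - 2*(-2))) = 1/(-99 + (-2*(0 + 4))² - (-58)*(0 + 4)) = 1/(-99 + (-2*4)² - (-58)*4) = 1/(-99 + (-8)² - 29*(-8)) = 1/(-99 + 64 + 232) = 1/197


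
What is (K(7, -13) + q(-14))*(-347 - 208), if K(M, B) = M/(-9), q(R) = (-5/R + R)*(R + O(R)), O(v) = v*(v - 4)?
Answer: 5407550/3 ≈ 1.8025e+6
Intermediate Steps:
O(v) = v*(-4 + v)
q(R) = (R - 5/R)*(R + R*(-4 + R)) (q(R) = (-5/R + R)*(R + R*(-4 + R)) = (R - 5/R)*(R + R*(-4 + R)))
K(M, B) = -M/9 (K(M, B) = M*(-1/9) = -M/9)
(K(7, -13) + q(-14))*(-347 - 208) = (-1/9*7 + (15 + (-14)**3 - 5*(-14) - 3*(-14)**2))*(-347 - 208) = (-7/9 + (15 - 2744 + 70 - 3*196))*(-555) = (-7/9 + (15 - 2744 + 70 - 588))*(-555) = (-7/9 - 3247)*(-555) = -29230/9*(-555) = 5407550/3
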